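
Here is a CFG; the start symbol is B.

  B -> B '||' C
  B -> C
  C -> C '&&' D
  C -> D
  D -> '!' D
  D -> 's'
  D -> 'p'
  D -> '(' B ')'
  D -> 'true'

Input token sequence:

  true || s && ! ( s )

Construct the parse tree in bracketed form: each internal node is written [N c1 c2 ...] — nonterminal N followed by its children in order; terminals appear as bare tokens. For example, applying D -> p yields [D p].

B
B || C
C || C
D || C
true || C
true || C && D
true || D && D
true || s && D
true || s && ! D
true || s && ! ( B )
true || s && ! ( C )
true || s && ! ( D )
true || s && ! ( s )

[B [B [C [D true]]] || [C [C [D s]] && [D ! [D ( [B [C [D s]]] )]]]]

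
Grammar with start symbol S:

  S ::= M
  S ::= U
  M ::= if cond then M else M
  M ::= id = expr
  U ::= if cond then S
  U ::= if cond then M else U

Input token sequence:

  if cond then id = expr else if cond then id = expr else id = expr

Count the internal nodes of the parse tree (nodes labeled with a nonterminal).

6

[S [M if cond then [M id = expr] else [M if cond then [M id = expr] else [M id = expr]]]]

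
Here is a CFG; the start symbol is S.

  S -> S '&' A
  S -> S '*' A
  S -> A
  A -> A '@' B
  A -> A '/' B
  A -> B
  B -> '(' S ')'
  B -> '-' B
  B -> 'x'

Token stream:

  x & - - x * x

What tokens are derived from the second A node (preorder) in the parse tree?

[S [S [S [A [B x]]] & [A [B - [B - [B x]]]]] * [A [B x]]]

- - x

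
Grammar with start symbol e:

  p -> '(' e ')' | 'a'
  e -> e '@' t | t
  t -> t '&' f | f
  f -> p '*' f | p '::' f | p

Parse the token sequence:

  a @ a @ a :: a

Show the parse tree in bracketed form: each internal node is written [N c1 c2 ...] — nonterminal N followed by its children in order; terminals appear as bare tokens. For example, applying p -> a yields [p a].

[e [e [e [t [f [p a]]]] @ [t [f [p a]]]] @ [t [f [p a] :: [f [p a]]]]]

e
e @ t
e @ t @ t
t @ t @ t
f @ t @ t
p @ t @ t
a @ t @ t
a @ f @ t
a @ p @ t
a @ a @ t
a @ a @ f
a @ a @ p :: f
a @ a @ a :: f
a @ a @ a :: p
a @ a @ a :: a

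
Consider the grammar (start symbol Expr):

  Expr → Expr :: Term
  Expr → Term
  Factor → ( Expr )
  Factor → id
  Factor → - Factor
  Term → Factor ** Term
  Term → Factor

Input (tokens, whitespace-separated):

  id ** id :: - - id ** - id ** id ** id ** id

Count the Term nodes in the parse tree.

[Expr [Expr [Term [Factor id] ** [Term [Factor id]]]] :: [Term [Factor - [Factor - [Factor id]]] ** [Term [Factor - [Factor id]] ** [Term [Factor id] ** [Term [Factor id] ** [Term [Factor id]]]]]]]

7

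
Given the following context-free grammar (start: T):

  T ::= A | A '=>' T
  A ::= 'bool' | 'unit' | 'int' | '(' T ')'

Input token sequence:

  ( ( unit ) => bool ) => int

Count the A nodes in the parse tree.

[T [A ( [T [A ( [T [A unit]] )] => [T [A bool]]] )] => [T [A int]]]

5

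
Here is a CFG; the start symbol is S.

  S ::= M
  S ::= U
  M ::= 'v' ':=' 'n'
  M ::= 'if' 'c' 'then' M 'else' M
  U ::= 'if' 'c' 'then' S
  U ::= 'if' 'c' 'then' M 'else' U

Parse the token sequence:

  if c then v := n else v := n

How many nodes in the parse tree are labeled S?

[S [M if c then [M v := n] else [M v := n]]]

1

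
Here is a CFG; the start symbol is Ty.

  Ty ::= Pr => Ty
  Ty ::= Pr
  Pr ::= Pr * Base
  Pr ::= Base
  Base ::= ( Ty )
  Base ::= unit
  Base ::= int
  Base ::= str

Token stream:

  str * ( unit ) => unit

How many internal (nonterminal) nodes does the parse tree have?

[Ty [Pr [Pr [Base str]] * [Base ( [Ty [Pr [Base unit]]] )]] => [Ty [Pr [Base unit]]]]

11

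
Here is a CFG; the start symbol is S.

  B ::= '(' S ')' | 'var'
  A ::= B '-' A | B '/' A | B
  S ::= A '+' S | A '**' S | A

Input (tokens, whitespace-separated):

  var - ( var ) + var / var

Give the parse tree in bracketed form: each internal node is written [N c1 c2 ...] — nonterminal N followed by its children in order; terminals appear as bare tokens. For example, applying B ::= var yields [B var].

[S [A [B var] - [A [B ( [S [A [B var]]] )]]] + [S [A [B var] / [A [B var]]]]]

S
A + S
B - A + S
var - A + S
var - B + S
var - ( S ) + S
var - ( A ) + S
var - ( B ) + S
var - ( var ) + S
var - ( var ) + A
var - ( var ) + B / A
var - ( var ) + var / A
var - ( var ) + var / B
var - ( var ) + var / var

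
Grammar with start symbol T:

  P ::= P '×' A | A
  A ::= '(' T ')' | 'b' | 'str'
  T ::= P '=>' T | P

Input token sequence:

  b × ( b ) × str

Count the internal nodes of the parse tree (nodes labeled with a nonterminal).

[T [P [P [P [A b]] × [A ( [T [P [A b]]] )]] × [A str]]]

10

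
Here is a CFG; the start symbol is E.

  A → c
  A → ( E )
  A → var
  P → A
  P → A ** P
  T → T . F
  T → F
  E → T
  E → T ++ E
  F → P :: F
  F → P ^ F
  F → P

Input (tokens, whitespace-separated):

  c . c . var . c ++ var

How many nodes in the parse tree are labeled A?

[E [T [T [T [T [F [P [A c]]]] . [F [P [A c]]]] . [F [P [A var]]]] . [F [P [A c]]]] ++ [E [T [F [P [A var]]]]]]

5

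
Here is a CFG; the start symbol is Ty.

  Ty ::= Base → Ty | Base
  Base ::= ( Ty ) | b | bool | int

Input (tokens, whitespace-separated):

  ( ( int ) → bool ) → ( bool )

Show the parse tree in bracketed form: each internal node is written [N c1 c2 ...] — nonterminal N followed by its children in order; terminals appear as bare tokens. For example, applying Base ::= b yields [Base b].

[Ty [Base ( [Ty [Base ( [Ty [Base int]] )] → [Ty [Base bool]]] )] → [Ty [Base ( [Ty [Base bool]] )]]]

Ty
Base → Ty
( Ty ) → Ty
( Base → Ty ) → Ty
( ( Ty ) → Ty ) → Ty
( ( Base ) → Ty ) → Ty
( ( int ) → Ty ) → Ty
( ( int ) → Base ) → Ty
( ( int ) → bool ) → Ty
( ( int ) → bool ) → Base
( ( int ) → bool ) → ( Ty )
( ( int ) → bool ) → ( Base )
( ( int ) → bool ) → ( bool )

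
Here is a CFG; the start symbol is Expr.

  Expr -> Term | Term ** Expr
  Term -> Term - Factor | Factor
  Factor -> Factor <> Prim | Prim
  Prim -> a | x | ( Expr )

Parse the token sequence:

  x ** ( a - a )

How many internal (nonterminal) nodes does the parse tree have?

[Expr [Term [Factor [Prim x]]] ** [Expr [Term [Factor [Prim ( [Expr [Term [Term [Factor [Prim a]]] - [Factor [Prim a]]]] )]]]]]

15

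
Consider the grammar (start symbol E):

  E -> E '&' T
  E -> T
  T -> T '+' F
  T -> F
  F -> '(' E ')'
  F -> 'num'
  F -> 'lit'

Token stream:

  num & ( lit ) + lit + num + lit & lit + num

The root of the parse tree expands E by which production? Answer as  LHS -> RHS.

E -> E '&' T

[E [E [E [T [F num]]] & [T [T [T [T [F ( [E [T [F lit]]] )]] + [F lit]] + [F num]] + [F lit]]] & [T [T [F lit]] + [F num]]]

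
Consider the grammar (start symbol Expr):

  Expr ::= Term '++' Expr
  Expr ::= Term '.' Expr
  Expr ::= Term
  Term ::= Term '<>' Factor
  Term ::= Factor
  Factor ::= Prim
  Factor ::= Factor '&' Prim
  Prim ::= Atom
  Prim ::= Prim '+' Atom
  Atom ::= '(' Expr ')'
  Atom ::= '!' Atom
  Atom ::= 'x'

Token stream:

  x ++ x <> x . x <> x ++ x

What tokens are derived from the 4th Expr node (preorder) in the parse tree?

[Expr [Term [Factor [Prim [Atom x]]]] ++ [Expr [Term [Term [Factor [Prim [Atom x]]]] <> [Factor [Prim [Atom x]]]] . [Expr [Term [Term [Factor [Prim [Atom x]]]] <> [Factor [Prim [Atom x]]]] ++ [Expr [Term [Factor [Prim [Atom x]]]]]]]]

x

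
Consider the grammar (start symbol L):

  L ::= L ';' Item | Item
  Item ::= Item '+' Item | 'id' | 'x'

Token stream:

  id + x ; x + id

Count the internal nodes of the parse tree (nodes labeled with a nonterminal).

[L [L [Item [Item id] + [Item x]]] ; [Item [Item x] + [Item id]]]

8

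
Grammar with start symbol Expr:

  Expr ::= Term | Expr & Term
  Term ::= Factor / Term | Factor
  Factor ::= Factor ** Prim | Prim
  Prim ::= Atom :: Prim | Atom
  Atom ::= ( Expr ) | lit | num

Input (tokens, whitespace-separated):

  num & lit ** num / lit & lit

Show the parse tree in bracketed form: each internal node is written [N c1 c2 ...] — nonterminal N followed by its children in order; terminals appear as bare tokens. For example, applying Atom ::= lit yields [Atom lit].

[Expr [Expr [Expr [Term [Factor [Prim [Atom num]]]]] & [Term [Factor [Factor [Prim [Atom lit]]] ** [Prim [Atom num]]] / [Term [Factor [Prim [Atom lit]]]]]] & [Term [Factor [Prim [Atom lit]]]]]

Expr
Expr & Term
Expr & Term & Term
Term & Term & Term
Factor & Term & Term
Prim & Term & Term
Atom & Term & Term
num & Term & Term
num & Factor / Term & Term
num & Factor ** Prim / Term & Term
num & Prim ** Prim / Term & Term
num & Atom ** Prim / Term & Term
num & lit ** Prim / Term & Term
num & lit ** Atom / Term & Term
num & lit ** num / Term & Term
num & lit ** num / Factor & Term
num & lit ** num / Prim & Term
num & lit ** num / Atom & Term
num & lit ** num / lit & Term
num & lit ** num / lit & Factor
num & lit ** num / lit & Prim
num & lit ** num / lit & Atom
num & lit ** num / lit & lit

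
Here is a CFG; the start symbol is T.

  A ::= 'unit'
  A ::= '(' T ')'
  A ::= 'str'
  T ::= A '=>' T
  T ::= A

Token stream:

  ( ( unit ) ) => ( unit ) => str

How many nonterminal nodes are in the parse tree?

12

[T [A ( [T [A ( [T [A unit]] )]] )] => [T [A ( [T [A unit]] )] => [T [A str]]]]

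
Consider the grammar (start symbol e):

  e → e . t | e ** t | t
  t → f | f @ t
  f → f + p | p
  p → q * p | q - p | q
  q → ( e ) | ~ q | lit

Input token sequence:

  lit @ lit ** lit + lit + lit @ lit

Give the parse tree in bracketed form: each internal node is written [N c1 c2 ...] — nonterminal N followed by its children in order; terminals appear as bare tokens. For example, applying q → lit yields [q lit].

[e [e [t [f [p [q lit]]] @ [t [f [p [q lit]]]]]] ** [t [f [f [f [p [q lit]]] + [p [q lit]]] + [p [q lit]]] @ [t [f [p [q lit]]]]]]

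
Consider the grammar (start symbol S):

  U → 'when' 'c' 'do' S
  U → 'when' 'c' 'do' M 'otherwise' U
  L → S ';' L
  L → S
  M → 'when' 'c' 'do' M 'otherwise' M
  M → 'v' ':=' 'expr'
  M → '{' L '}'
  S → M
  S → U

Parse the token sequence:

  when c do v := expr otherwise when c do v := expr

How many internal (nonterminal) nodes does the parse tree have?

[S [U when c do [M v := expr] otherwise [U when c do [S [M v := expr]]]]]

6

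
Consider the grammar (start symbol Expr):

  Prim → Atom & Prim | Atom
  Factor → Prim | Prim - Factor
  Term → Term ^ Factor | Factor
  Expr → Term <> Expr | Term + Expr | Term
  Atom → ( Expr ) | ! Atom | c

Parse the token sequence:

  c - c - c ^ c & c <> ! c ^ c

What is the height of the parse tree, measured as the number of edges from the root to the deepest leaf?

8

[Expr [Term [Term [Factor [Prim [Atom c]] - [Factor [Prim [Atom c]] - [Factor [Prim [Atom c]]]]]] ^ [Factor [Prim [Atom c] & [Prim [Atom c]]]]] <> [Expr [Term [Term [Factor [Prim [Atom ! [Atom c]]]]] ^ [Factor [Prim [Atom c]]]]]]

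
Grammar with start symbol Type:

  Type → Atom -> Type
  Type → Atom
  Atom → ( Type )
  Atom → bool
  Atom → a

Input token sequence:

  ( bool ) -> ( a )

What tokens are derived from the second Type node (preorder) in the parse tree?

[Type [Atom ( [Type [Atom bool]] )] -> [Type [Atom ( [Type [Atom a]] )]]]

bool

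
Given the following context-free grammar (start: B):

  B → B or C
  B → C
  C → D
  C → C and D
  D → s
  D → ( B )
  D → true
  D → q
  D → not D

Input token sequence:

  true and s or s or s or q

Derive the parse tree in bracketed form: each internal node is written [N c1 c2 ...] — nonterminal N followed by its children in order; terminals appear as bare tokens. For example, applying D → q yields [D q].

[B [B [B [B [C [C [D true]] and [D s]]] or [C [D s]]] or [C [D s]]] or [C [D q]]]

B
B or C
B or C or C
B or C or C or C
C or C or C or C
C and D or C or C or C
D and D or C or C or C
true and D or C or C or C
true and s or C or C or C
true and s or D or C or C
true and s or s or C or C
true and s or s or D or C
true and s or s or s or C
true and s or s or s or D
true and s or s or s or q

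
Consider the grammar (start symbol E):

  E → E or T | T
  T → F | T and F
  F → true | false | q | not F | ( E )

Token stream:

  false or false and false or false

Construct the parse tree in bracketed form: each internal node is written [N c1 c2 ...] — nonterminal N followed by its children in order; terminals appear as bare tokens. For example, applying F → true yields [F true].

E
E or T
E or T or T
T or T or T
F or T or T
false or T or T
false or T and F or T
false or F and F or T
false or false and F or T
false or false and false or T
false or false and false or F
false or false and false or false

[E [E [E [T [F false]]] or [T [T [F false]] and [F false]]] or [T [F false]]]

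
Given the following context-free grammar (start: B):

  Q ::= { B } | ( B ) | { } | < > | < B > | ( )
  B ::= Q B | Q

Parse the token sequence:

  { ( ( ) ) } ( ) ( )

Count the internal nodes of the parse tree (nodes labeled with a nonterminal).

10

[B [Q { [B [Q ( [B [Q ( )]] )]] }] [B [Q ( )] [B [Q ( )]]]]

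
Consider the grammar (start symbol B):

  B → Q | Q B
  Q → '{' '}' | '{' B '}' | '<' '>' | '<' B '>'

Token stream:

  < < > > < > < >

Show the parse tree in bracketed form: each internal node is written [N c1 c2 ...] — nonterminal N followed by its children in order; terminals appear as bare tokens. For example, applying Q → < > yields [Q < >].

[B [Q < [B [Q < >]] >] [B [Q < >] [B [Q < >]]]]

B
Q B
< B > B
< Q > B
< < > > B
< < > > Q B
< < > > < > B
< < > > < > Q
< < > > < > < >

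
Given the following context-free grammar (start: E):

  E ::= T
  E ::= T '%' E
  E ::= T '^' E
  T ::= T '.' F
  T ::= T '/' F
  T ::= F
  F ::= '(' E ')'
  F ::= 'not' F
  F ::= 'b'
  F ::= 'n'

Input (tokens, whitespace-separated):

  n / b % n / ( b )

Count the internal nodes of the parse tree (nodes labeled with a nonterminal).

[E [T [T [F n]] / [F b]] % [E [T [T [F n]] / [F ( [E [T [F b]]] )]]]]

13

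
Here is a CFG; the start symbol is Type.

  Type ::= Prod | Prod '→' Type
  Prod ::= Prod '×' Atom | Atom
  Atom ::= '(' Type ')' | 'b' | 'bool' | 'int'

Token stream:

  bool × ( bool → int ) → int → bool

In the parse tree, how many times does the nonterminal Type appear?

[Type [Prod [Prod [Atom bool]] × [Atom ( [Type [Prod [Atom bool]] → [Type [Prod [Atom int]]]] )]] → [Type [Prod [Atom int]] → [Type [Prod [Atom bool]]]]]

5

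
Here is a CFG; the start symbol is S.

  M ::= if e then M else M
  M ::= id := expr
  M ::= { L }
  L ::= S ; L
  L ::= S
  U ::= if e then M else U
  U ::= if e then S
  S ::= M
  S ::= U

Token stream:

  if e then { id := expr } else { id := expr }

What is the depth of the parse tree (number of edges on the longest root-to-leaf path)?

6

[S [M if e then [M { [L [S [M id := expr]]] }] else [M { [L [S [M id := expr]]] }]]]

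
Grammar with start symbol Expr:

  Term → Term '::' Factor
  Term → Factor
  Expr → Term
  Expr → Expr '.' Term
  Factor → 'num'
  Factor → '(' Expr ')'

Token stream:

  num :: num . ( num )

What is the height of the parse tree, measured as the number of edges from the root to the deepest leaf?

[Expr [Expr [Term [Term [Factor num]] :: [Factor num]]] . [Term [Factor ( [Expr [Term [Factor num]]] )]]]

6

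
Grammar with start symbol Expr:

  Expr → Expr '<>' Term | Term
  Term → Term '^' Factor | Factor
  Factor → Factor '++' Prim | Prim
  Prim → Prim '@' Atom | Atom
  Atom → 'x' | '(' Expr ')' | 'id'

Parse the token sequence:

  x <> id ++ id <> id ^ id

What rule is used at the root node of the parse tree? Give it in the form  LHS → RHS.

Expr → Expr '<>' Term

[Expr [Expr [Expr [Term [Factor [Prim [Atom x]]]]] <> [Term [Factor [Factor [Prim [Atom id]]] ++ [Prim [Atom id]]]]] <> [Term [Term [Factor [Prim [Atom id]]]] ^ [Factor [Prim [Atom id]]]]]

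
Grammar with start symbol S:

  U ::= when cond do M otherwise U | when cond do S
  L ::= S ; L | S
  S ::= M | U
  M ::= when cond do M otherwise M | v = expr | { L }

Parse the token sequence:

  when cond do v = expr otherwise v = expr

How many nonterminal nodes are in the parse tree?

4

[S [M when cond do [M v = expr] otherwise [M v = expr]]]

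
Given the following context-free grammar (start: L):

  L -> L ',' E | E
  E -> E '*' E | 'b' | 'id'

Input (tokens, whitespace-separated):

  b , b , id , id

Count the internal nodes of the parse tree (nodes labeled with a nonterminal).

8

[L [L [L [L [E b]] , [E b]] , [E id]] , [E id]]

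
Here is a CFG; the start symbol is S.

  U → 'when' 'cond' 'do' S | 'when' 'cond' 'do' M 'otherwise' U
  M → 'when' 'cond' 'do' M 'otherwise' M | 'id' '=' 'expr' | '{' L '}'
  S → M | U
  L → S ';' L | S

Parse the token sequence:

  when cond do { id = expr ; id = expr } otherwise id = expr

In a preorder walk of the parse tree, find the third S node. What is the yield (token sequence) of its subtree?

id = expr

[S [M when cond do [M { [L [S [M id = expr]] ; [L [S [M id = expr]]]] }] otherwise [M id = expr]]]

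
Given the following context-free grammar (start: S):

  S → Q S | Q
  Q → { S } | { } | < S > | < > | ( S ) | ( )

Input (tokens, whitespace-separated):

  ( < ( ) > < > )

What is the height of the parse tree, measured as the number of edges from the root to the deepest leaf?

[S [Q ( [S [Q < [S [Q ( )]] >] [S [Q < >]]] )]]

6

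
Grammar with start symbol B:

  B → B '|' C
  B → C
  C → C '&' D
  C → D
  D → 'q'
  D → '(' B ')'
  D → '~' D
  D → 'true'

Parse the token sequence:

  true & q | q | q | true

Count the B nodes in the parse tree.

[B [B [B [B [C [C [D true]] & [D q]]] | [C [D q]]] | [C [D q]]] | [C [D true]]]

4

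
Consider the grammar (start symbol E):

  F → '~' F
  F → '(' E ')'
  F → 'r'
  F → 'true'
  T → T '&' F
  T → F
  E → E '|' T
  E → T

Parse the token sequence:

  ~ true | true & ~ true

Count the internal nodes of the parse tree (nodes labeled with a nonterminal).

[E [E [T [F ~ [F true]]]] | [T [T [F true]] & [F ~ [F true]]]]

10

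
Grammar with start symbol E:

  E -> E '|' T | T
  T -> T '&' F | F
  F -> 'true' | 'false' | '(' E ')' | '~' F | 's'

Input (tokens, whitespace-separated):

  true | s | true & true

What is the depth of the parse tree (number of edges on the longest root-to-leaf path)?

[E [E [E [T [F true]]] | [T [F s]]] | [T [T [F true]] & [F true]]]

5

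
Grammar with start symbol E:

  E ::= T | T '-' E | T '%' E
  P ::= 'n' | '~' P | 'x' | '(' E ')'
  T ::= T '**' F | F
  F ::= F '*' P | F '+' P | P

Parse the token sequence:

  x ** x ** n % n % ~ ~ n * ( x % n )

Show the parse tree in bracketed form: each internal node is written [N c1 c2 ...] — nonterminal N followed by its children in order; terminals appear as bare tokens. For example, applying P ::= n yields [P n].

[E [T [T [T [F [P x]]] ** [F [P x]]] ** [F [P n]]] % [E [T [F [P n]]] % [E [T [F [F [P ~ [P ~ [P n]]]] * [P ( [E [T [F [P x]]] % [E [T [F [P n]]]]] )]]]]]]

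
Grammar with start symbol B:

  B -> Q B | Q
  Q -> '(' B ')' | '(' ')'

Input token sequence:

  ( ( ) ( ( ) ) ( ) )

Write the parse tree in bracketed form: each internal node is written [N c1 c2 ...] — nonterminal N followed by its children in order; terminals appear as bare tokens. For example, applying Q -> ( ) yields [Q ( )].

B
Q
( B )
( Q B )
( ( ) B )
( ( ) Q B )
( ( ) ( B ) B )
( ( ) ( Q ) B )
( ( ) ( ( ) ) B )
( ( ) ( ( ) ) Q )
( ( ) ( ( ) ) ( ) )

[B [Q ( [B [Q ( )] [B [Q ( [B [Q ( )]] )] [B [Q ( )]]]] )]]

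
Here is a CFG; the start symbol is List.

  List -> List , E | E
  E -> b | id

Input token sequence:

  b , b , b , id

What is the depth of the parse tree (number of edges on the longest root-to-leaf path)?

[List [List [List [List [E b]] , [E b]] , [E b]] , [E id]]

5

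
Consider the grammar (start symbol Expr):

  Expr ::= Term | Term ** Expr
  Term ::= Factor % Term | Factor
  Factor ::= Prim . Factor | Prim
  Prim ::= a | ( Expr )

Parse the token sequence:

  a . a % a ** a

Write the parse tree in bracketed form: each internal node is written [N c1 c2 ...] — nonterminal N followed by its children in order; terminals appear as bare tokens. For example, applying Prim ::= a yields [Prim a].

Expr
Term ** Expr
Factor % Term ** Expr
Prim . Factor % Term ** Expr
a . Factor % Term ** Expr
a . Prim % Term ** Expr
a . a % Term ** Expr
a . a % Factor ** Expr
a . a % Prim ** Expr
a . a % a ** Expr
a . a % a ** Term
a . a % a ** Factor
a . a % a ** Prim
a . a % a ** a

[Expr [Term [Factor [Prim a] . [Factor [Prim a]]] % [Term [Factor [Prim a]]]] ** [Expr [Term [Factor [Prim a]]]]]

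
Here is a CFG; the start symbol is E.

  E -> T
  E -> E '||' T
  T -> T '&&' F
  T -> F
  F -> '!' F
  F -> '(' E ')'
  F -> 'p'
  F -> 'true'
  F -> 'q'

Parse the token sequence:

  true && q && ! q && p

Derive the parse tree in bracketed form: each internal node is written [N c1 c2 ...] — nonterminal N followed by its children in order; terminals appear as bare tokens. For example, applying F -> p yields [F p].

E
T
T && F
T && F && F
T && F && F && F
F && F && F && F
true && F && F && F
true && q && F && F
true && q && ! F && F
true && q && ! q && F
true && q && ! q && p

[E [T [T [T [T [F true]] && [F q]] && [F ! [F q]]] && [F p]]]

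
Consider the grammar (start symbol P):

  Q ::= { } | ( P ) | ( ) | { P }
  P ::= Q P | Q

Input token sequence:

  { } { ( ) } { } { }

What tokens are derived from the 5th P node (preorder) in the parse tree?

[P [Q { }] [P [Q { [P [Q ( )]] }] [P [Q { }] [P [Q { }]]]]]

{ }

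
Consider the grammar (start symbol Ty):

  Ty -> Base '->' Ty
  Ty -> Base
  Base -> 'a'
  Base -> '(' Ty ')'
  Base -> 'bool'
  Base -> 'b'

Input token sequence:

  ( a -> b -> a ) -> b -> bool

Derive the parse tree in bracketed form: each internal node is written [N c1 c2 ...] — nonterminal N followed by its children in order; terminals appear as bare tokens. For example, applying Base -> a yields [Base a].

Ty
Base -> Ty
( Ty ) -> Ty
( Base -> Ty ) -> Ty
( a -> Ty ) -> Ty
( a -> Base -> Ty ) -> Ty
( a -> b -> Ty ) -> Ty
( a -> b -> Base ) -> Ty
( a -> b -> a ) -> Ty
( a -> b -> a ) -> Base -> Ty
( a -> b -> a ) -> b -> Ty
( a -> b -> a ) -> b -> Base
( a -> b -> a ) -> b -> bool

[Ty [Base ( [Ty [Base a] -> [Ty [Base b] -> [Ty [Base a]]]] )] -> [Ty [Base b] -> [Ty [Base bool]]]]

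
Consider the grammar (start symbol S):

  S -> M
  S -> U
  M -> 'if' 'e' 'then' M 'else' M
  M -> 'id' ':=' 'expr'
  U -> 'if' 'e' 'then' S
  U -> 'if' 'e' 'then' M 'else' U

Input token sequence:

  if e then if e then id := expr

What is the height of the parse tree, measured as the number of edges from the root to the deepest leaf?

6

[S [U if e then [S [U if e then [S [M id := expr]]]]]]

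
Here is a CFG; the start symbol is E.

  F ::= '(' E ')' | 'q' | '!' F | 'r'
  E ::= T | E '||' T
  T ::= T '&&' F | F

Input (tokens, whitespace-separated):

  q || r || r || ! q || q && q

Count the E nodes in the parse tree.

[E [E [E [E [E [T [F q]]] || [T [F r]]] || [T [F r]]] || [T [F ! [F q]]]] || [T [T [F q]] && [F q]]]

5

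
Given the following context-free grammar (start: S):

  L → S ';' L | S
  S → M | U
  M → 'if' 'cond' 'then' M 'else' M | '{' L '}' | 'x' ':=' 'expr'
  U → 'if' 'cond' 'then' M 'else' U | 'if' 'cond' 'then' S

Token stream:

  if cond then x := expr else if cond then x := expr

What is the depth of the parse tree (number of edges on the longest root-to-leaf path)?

[S [U if cond then [M x := expr] else [U if cond then [S [M x := expr]]]]]

5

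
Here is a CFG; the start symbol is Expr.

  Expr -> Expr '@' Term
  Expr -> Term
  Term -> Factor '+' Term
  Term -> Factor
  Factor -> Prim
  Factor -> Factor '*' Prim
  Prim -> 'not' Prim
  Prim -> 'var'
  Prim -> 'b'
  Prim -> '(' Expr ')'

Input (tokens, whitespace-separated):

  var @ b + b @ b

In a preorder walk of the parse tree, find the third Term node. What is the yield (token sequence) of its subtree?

[Expr [Expr [Expr [Term [Factor [Prim var]]]] @ [Term [Factor [Prim b]] + [Term [Factor [Prim b]]]]] @ [Term [Factor [Prim b]]]]

b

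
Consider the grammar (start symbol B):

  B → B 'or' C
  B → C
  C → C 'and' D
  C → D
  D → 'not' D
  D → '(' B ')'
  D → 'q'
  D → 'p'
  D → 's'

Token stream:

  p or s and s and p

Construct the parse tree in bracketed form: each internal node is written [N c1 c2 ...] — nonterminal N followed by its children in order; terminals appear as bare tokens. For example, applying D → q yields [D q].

[B [B [C [D p]]] or [C [C [C [D s]] and [D s]] and [D p]]]

B
B or C
C or C
D or C
p or C
p or C and D
p or C and D and D
p or D and D and D
p or s and D and D
p or s and s and D
p or s and s and p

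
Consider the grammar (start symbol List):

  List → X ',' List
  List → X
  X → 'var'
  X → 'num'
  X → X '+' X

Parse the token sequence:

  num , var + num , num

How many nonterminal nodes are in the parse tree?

[List [X num] , [List [X [X var] + [X num]] , [List [X num]]]]

8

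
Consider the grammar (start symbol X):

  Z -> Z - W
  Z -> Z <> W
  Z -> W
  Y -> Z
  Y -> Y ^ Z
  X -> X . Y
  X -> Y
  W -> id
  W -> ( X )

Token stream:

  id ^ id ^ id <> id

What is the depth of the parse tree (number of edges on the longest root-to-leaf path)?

[X [Y [Y [Y [Z [W id]]] ^ [Z [W id]]] ^ [Z [Z [W id]] <> [W id]]]]

6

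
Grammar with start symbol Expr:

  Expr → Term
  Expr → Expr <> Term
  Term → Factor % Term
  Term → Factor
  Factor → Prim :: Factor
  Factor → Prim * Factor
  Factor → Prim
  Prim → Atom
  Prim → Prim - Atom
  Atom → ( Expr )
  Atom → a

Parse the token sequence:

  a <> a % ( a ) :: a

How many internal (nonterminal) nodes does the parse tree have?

[Expr [Expr [Term [Factor [Prim [Atom a]]]]] <> [Term [Factor [Prim [Atom a]]] % [Term [Factor [Prim [Atom ( [Expr [Term [Factor [Prim [Atom a]]]]] )]] :: [Factor [Prim [Atom a]]]]]]]

22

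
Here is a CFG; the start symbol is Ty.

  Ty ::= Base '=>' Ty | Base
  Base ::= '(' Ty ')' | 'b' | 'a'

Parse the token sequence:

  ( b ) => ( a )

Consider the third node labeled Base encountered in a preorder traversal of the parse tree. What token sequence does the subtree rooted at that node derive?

[Ty [Base ( [Ty [Base b]] )] => [Ty [Base ( [Ty [Base a]] )]]]

( a )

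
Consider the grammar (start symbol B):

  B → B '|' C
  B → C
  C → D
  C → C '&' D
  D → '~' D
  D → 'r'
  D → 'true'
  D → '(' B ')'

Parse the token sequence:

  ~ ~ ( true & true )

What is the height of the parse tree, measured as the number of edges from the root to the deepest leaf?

9

[B [C [D ~ [D ~ [D ( [B [C [C [D true]] & [D true]]] )]]]]]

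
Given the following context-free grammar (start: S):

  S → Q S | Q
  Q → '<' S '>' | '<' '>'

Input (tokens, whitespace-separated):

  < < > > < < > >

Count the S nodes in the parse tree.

[S [Q < [S [Q < >]] >] [S [Q < [S [Q < >]] >]]]

4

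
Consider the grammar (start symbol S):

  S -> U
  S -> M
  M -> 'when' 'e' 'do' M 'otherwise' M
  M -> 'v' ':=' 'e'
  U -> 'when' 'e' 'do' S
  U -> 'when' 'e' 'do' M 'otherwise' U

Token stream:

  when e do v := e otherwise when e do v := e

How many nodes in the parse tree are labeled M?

2

[S [U when e do [M v := e] otherwise [U when e do [S [M v := e]]]]]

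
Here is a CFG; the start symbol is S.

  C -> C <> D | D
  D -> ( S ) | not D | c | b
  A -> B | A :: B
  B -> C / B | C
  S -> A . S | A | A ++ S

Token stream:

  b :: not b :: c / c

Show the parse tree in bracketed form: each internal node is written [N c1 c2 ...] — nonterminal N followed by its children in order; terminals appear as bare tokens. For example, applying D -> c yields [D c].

[S [A [A [A [B [C [D b]]]] :: [B [C [D not [D b]]]]] :: [B [C [D c]] / [B [C [D c]]]]]]

S
A
A :: B
A :: B :: B
B :: B :: B
C :: B :: B
D :: B :: B
b :: B :: B
b :: C :: B
b :: D :: B
b :: not D :: B
b :: not b :: B
b :: not b :: C / B
b :: not b :: D / B
b :: not b :: c / B
b :: not b :: c / C
b :: not b :: c / D
b :: not b :: c / c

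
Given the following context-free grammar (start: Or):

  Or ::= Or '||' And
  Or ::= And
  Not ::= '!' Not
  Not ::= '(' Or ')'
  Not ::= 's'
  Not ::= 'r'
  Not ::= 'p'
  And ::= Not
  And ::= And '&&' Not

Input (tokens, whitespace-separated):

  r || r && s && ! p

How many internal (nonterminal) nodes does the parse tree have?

[Or [Or [And [Not r]]] || [And [And [And [Not r]] && [Not s]] && [Not ! [Not p]]]]

11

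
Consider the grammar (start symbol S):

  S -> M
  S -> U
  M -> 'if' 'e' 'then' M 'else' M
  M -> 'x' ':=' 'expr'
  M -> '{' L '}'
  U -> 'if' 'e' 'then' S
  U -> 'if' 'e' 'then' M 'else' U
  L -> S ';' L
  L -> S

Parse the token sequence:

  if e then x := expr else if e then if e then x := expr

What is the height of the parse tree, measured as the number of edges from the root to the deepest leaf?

7

[S [U if e then [M x := expr] else [U if e then [S [U if e then [S [M x := expr]]]]]]]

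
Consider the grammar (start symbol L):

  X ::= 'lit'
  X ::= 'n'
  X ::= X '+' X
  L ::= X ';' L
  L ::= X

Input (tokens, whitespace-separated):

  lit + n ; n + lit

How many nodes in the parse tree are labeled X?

[L [X [X lit] + [X n]] ; [L [X [X n] + [X lit]]]]

6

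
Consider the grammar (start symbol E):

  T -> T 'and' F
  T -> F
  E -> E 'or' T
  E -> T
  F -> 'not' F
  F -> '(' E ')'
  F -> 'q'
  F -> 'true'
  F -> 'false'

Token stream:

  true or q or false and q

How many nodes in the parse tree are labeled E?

3

[E [E [E [T [F true]]] or [T [F q]]] or [T [T [F false]] and [F q]]]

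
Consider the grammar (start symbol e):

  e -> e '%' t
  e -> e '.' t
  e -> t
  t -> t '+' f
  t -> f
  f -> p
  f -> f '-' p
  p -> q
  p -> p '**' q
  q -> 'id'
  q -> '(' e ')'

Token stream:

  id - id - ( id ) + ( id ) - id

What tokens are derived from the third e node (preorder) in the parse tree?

id

[e [t [t [f [f [f [p [q id]]] - [p [q id]]] - [p [q ( [e [t [f [p [q id]]]]] )]]]] + [f [f [p [q ( [e [t [f [p [q id]]]]] )]]] - [p [q id]]]]]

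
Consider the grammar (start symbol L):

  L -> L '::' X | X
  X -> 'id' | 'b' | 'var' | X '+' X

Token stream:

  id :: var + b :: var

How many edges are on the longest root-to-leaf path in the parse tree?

4

[L [L [L [X id]] :: [X [X var] + [X b]]] :: [X var]]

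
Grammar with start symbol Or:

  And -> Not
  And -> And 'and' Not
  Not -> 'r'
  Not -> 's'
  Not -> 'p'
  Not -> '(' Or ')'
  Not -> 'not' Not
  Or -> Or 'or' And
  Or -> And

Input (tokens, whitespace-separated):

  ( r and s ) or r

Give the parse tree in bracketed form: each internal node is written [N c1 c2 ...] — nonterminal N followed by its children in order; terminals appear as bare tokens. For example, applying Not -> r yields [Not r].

[Or [Or [And [Not ( [Or [And [And [Not r]] and [Not s]]] )]]] or [And [Not r]]]

Or
Or or And
And or And
Not or And
( Or ) or And
( And ) or And
( And and Not ) or And
( Not and Not ) or And
( r and Not ) or And
( r and s ) or And
( r and s ) or Not
( r and s ) or r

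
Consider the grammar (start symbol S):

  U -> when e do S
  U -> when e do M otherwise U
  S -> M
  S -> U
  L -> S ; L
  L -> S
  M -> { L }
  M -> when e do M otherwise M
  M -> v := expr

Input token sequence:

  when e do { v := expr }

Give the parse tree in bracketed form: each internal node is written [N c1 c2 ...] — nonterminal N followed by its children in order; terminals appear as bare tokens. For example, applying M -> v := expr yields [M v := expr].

[S [U when e do [S [M { [L [S [M v := expr]]] }]]]]

S
U
when e do S
when e do M
when e do { L }
when e do { S }
when e do { M }
when e do { v := expr }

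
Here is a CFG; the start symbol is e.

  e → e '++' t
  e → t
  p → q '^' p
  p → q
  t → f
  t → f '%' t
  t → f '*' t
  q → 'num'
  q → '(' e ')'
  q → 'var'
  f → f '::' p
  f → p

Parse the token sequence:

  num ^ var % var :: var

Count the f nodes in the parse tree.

3

[e [t [f [p [q num] ^ [p [q var]]]] % [t [f [f [p [q var]]] :: [p [q var]]]]]]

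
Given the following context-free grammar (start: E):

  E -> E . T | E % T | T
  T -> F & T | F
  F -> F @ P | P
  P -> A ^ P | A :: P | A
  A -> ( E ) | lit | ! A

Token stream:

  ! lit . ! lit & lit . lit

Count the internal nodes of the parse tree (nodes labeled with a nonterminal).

21

[E [E [E [T [F [P [A ! [A lit]]]]]] . [T [F [P [A ! [A lit]]]] & [T [F [P [A lit]]]]]] . [T [F [P [A lit]]]]]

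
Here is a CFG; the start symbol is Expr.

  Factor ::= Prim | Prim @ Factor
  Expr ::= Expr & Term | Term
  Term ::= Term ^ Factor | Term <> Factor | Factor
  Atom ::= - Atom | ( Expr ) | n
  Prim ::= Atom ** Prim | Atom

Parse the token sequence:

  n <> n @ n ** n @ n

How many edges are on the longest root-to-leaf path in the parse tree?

7

[Expr [Term [Term [Factor [Prim [Atom n]]]] <> [Factor [Prim [Atom n]] @ [Factor [Prim [Atom n] ** [Prim [Atom n]]] @ [Factor [Prim [Atom n]]]]]]]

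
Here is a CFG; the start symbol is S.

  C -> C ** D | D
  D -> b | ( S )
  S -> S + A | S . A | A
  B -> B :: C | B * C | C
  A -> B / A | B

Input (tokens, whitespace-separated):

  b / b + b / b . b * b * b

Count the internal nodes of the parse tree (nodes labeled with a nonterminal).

29

[S [S [S [A [B [C [D b]]] / [A [B [C [D b]]]]]] + [A [B [C [D b]]] / [A [B [C [D b]]]]]] . [A [B [B [B [C [D b]]] * [C [D b]]] * [C [D b]]]]]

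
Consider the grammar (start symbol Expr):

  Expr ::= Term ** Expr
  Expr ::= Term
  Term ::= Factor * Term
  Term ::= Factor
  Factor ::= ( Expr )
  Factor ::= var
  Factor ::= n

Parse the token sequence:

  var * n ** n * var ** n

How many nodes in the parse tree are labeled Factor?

[Expr [Term [Factor var] * [Term [Factor n]]] ** [Expr [Term [Factor n] * [Term [Factor var]]] ** [Expr [Term [Factor n]]]]]

5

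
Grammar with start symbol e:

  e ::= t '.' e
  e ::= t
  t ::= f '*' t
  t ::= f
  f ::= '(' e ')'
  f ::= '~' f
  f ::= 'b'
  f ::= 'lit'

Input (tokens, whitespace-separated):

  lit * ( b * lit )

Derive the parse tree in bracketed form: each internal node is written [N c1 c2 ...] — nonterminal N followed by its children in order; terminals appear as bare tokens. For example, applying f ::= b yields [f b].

e
t
f * t
lit * t
lit * f
lit * ( e )
lit * ( t )
lit * ( f * t )
lit * ( b * t )
lit * ( b * f )
lit * ( b * lit )

[e [t [f lit] * [t [f ( [e [t [f b] * [t [f lit]]]] )]]]]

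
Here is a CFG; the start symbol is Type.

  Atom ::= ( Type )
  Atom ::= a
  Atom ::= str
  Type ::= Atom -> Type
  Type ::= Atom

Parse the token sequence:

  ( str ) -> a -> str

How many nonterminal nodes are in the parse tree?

[Type [Atom ( [Type [Atom str]] )] -> [Type [Atom a] -> [Type [Atom str]]]]

8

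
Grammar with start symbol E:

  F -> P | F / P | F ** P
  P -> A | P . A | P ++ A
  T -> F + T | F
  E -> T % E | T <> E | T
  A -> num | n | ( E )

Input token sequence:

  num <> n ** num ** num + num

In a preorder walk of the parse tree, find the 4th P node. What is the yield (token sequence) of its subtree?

num

[E [T [F [P [A num]]]] <> [E [T [F [F [F [P [A n]]] ** [P [A num]]] ** [P [A num]]] + [T [F [P [A num]]]]]]]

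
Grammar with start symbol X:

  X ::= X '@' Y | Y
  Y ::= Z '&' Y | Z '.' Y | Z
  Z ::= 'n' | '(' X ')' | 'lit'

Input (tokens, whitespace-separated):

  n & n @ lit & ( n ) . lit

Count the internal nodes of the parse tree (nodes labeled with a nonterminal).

15

[X [X [Y [Z n] & [Y [Z n]]]] @ [Y [Z lit] & [Y [Z ( [X [Y [Z n]]] )] . [Y [Z lit]]]]]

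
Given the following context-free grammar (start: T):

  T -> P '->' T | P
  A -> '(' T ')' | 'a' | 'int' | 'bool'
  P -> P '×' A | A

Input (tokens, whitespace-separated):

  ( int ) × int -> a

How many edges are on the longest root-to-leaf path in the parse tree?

[T [P [P [A ( [T [P [A int]]] )]] × [A int]] -> [T [P [A a]]]]

7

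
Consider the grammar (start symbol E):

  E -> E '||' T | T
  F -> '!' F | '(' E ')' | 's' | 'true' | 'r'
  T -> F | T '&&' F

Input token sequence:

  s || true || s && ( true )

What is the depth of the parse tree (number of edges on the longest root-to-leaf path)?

[E [E [E [T [F s]]] || [T [F true]]] || [T [T [F s]] && [F ( [E [T [F true]]] )]]]

6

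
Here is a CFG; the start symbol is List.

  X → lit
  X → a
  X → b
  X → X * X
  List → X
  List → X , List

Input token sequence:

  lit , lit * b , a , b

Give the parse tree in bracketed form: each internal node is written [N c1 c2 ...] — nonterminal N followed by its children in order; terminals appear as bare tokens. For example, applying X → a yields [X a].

List
X , List
lit , List
lit , X , List
lit , X * X , List
lit , lit * X , List
lit , lit * b , List
lit , lit * b , X , List
lit , lit * b , a , List
lit , lit * b , a , X
lit , lit * b , a , b

[List [X lit] , [List [X [X lit] * [X b]] , [List [X a] , [List [X b]]]]]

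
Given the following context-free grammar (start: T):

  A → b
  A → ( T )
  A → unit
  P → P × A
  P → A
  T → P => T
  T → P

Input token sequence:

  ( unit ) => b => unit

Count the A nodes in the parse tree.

[T [P [A ( [T [P [A unit]]] )]] => [T [P [A b]] => [T [P [A unit]]]]]

4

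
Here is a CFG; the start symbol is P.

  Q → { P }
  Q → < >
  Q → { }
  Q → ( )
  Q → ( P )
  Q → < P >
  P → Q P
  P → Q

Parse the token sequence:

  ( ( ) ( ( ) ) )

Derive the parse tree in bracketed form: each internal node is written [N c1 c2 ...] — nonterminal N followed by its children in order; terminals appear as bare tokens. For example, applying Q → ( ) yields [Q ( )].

P
Q
( P )
( Q P )
( ( ) P )
( ( ) Q )
( ( ) ( P ) )
( ( ) ( Q ) )
( ( ) ( ( ) ) )

[P [Q ( [P [Q ( )] [P [Q ( [P [Q ( )]] )]]] )]]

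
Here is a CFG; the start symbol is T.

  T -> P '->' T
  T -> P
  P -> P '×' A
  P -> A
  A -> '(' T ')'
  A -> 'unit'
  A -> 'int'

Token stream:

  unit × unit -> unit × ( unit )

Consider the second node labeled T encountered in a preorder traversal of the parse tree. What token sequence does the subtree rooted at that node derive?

unit × ( unit )

[T [P [P [A unit]] × [A unit]] -> [T [P [P [A unit]] × [A ( [T [P [A unit]]] )]]]]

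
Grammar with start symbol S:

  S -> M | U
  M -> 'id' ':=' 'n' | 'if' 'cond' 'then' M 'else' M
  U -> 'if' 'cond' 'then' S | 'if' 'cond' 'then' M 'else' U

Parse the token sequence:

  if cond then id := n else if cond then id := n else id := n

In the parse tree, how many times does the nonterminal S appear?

1

[S [M if cond then [M id := n] else [M if cond then [M id := n] else [M id := n]]]]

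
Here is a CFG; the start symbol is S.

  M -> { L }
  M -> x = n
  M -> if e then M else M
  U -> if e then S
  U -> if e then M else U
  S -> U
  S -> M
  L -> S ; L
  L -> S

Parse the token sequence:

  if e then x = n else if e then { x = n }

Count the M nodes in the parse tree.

3

[S [U if e then [M x = n] else [U if e then [S [M { [L [S [M x = n]]] }]]]]]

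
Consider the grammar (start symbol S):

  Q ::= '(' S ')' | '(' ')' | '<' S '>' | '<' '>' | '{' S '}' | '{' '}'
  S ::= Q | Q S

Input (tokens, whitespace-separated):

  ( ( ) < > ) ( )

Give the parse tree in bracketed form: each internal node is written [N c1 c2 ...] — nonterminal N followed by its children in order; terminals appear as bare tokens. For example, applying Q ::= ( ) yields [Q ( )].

[S [Q ( [S [Q ( )] [S [Q < >]]] )] [S [Q ( )]]]

S
Q S
( S ) S
( Q S ) S
( ( ) S ) S
( ( ) Q ) S
( ( ) < > ) S
( ( ) < > ) Q
( ( ) < > ) ( )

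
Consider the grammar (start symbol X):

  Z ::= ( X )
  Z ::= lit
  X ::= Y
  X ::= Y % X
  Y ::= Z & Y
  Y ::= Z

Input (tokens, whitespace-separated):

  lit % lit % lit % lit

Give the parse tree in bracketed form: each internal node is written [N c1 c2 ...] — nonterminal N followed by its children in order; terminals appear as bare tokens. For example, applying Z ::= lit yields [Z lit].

X
Y % X
Z % X
lit % X
lit % Y % X
lit % Z % X
lit % lit % X
lit % lit % Y % X
lit % lit % Z % X
lit % lit % lit % X
lit % lit % lit % Y
lit % lit % lit % Z
lit % lit % lit % lit

[X [Y [Z lit]] % [X [Y [Z lit]] % [X [Y [Z lit]] % [X [Y [Z lit]]]]]]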